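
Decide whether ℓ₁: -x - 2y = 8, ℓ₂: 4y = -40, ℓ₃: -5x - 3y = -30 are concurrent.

Yes

Lines aᵢx + bᵢy = cᵢ with pairwise distinct directions are concurrent exactly when det[aᵢ bᵢ cᵢ] = 0.
Here the determinant is 0.
It vanishes, so the lines are concurrent at (12, -10).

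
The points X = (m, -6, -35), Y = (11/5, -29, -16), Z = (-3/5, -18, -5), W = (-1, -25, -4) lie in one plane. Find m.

The points are coplanar iff XY · (XZ × XW) = 0.
Expanding, this is linear in m: (-88)m + (3432/5) = 0.
So m = 39/5.

39/5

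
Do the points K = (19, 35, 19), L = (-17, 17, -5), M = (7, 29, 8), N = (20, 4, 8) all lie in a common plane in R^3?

A normal to the plane through K, L, M is n = KL × KM = (54, -108, 0).
The plane has equation n·P = -2754. For N: n·N = 648.
648 ≠ -2754, so N is off the plane.

No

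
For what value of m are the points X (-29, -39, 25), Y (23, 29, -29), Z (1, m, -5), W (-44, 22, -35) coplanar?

-1

Coplanarity ⇔ det[XY; XZ; XW] = 0.
Expanding, this is linear in m: (-3930)m + (-3930) = 0.
So m = -1.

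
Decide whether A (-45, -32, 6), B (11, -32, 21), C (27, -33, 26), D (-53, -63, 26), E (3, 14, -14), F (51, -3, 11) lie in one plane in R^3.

The plane through A, B, C has normal n = AB × AC = (15, -40, -56) and equation n·P = 269.
Checking the remaining points: n·D = 269, n·E = 269, n·F = 269.
All equal 269, so all 6 points lie in one plane.

Yes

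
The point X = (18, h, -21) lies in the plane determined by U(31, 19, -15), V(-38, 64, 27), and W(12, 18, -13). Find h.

8

A normal to the plane is n = UV × UW = (132, -660, 924).
X lies in the plane iff n · UX = 0.
This gives (-660)h + (5280) = 0, so h = 8.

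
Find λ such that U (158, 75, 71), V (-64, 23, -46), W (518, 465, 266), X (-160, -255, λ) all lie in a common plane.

-101

Coplanarity ⇔ det[UV; UW; UX] = 0.
Expanding, this is linear in λ: (-67860)λ + (-6853860) = 0.
So λ = -101.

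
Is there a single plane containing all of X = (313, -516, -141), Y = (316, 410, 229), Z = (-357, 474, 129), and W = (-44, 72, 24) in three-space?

No

A normal to the plane through X, Y, Z is n = XY × XZ = (-116280, -248710, 623390).
The plane has equation n·P = 4040730. For W: n·W = 2170560.
2170560 ≠ 4040730, so W is off the plane.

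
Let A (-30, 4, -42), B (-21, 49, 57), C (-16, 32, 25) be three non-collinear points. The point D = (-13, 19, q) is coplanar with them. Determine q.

A normal to the plane is n = AB × AC = (243, 783, -378).
D lies in the plane iff n · AD = 0.
This gives (-378)q + (0) = 0, so q = 0.

0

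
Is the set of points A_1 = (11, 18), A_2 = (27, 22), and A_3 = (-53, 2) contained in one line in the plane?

A_1A_2 = (16, 4), A_1A_3 = (-64, -16).
Checking proportionality: A_1A_3 = -4·A_1A_2, so the vectors are parallel and the points are collinear.

Yes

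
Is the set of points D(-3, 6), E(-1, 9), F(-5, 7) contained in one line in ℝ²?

No

DE = (2, 3), DF = (-2, 1).
Twice the signed area of △DEF is (2)(1) − (3)(-2) = 8.
The area is nonzero, so the three points are not collinear.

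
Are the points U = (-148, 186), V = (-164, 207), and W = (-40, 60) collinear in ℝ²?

No

UV = (-16, 21), UW = (108, -126).
det[UV; UW] = (-16)(-126) − (21)(108) = -252.
The determinant is nonzero, so they are not collinear.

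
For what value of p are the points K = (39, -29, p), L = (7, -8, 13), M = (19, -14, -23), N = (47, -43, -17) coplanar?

Coplanarity ⇔ det[KL; KM; KN] = 0.
Expanding, this is linear in p: (180)p + (9540) = 0.
So p = -53.

-53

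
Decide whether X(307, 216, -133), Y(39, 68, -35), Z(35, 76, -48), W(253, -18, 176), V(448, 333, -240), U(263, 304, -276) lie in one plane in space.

Yes

The plane through X, Y, Z has normal n = XY × XZ = (1140, -3876, -2736) and equation n·P = -123348.
Checking the remaining points: n·W = -123348, n·V = -123348, n·U = -123348.
All equal -123348, so all 6 points lie in one plane.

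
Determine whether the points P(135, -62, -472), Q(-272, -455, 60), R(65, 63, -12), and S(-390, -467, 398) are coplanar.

No

The four points are coplanar iff the 3×3 determinant with rows PQ, PR, PS is zero.
Rows: (-407, -393, 532), (-70, 125, 460), (-525, -405, 870).
Expanding along the first row: (-407)(295050) − (-393)(180600) + (532)(93975) = 885150.
Nonzero ⇒ not coplanar.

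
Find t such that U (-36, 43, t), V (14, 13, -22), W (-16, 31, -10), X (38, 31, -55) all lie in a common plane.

Coplanarity ⇔ det[UV; UW; UX] = 0.
Expanding, this is linear in t: (972)t + (1944) = 0.
So t = -2.

-2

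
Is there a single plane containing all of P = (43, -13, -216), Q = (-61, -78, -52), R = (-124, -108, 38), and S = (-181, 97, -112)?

Yes

The four points are coplanar iff the 3×3 determinant with rows PQ, PR, PS is zero.
Rows: (-104, -65, 164), (-167, -95, 254), (-224, 110, 104).
Expanding along the first row: (-104)(-37820) − (-65)(39528) + (164)(-39650) = 0.
Zero determinant ⇒ coplanar.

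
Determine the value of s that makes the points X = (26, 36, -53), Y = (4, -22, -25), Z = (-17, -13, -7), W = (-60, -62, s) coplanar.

Normal to plane XYZ: n = (-1296, -192, -1416); plane equation n·P = 34440.
Requiring n·W = 34440: (-1416)s + (89664) = 34440.
So s = 39.

39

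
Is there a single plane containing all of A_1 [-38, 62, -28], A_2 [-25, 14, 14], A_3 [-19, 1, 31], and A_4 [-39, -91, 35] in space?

A normal to the plane through A_1, A_2, A_3 is n = A_1A_2 × A_1A_3 = (-270, 31, 119).
The plane has equation n·P = 8850. For A_4: n·A_4 = 11874.
11874 ≠ 8850, so A_4 is off the plane.

No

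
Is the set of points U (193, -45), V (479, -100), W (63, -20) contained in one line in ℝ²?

UV = (286, -55), UW = (-130, 25).
Checking proportionality: UW = -5/11·UV, so the vectors are parallel and the points are collinear.

Yes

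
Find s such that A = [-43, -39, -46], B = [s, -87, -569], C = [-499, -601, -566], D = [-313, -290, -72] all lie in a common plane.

72

Normal to plane ACD: n = (-115908, 128544, -37284); plane equation n·P = 1685892.
Requiring n·B = 1685892: (-115908)s + (10031268) = 1685892.
So s = 72.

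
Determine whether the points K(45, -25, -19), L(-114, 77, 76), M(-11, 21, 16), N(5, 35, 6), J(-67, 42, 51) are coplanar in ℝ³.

The plane through K, L, M has normal n = KL × KM = (-800, 245, -1602) and equation n·P = -11687.
Checking the remaining points: n·N = -5037, n·J = -17812.
Since n·N = -5037 ≠ -11687, N is off the plane and the points are not all coplanar.

No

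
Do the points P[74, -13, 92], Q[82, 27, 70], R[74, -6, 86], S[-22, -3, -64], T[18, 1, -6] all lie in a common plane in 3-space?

The plane through P, Q, R has normal n = PQ × PR = (-86, 48, 56) and equation n·X = -1836.
Checking the remaining points: n·S = -1836, n·T = -1836.
All equal -1836, so all 5 points lie in one plane.

Yes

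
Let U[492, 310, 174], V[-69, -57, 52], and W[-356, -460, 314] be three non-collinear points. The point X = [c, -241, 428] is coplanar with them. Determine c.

13

The plane through U, V, W has equation −145320x + 181996y + 120754z = 5932516.
Substituting X: (-145320)c + (7821676) = 5932516, so c = 13.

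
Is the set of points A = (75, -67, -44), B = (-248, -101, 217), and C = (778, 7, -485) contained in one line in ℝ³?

AB = (-323, -34, 261), AC = (703, 74, -441).
AB × AC = (-4320, 41040, 0).
The cross product is nonzero, so the points do not lie on one line.

No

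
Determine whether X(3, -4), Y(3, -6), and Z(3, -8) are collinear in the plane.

Yes

XY = (0, -2), XZ = (0, -4).
Checking proportionality: XZ = 2·XY, so the vectors are parallel and the points are collinear.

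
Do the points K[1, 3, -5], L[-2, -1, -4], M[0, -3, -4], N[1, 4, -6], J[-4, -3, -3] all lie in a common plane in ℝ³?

The plane through K, L, M has normal n = KL × KM = (2, 2, 14) and equation n·P = -62.
Checking the remaining points: n·N = -74, n·J = -56.
Since n·N = -74 ≠ -62, N is off the plane and the points are not all coplanar.

No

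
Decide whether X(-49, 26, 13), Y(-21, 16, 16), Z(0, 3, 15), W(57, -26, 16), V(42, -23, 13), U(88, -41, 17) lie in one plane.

Yes

The plane through X, Y, Z has normal n = XY × XZ = (49, 91, -154) and equation n·P = -2037.
Checking the remaining points: n·W = -2037, n·V = -2037, n·U = -2037.
All equal -2037, so all 6 points lie in one plane.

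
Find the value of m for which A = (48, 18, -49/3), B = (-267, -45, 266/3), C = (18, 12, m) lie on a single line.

Direction AB = (-315, -63, 105). From the x-coordinate of C, the parameter along the line is τ = (18 − 48)/(-315) = 2/21.
Then m = (-49/3) + 2/21·(105) = -19/3.

-19/3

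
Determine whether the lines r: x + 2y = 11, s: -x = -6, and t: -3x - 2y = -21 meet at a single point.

Intersecting r and s: solving the 2×2 system gives (x, y) = (6, 5/2).
Substitute into t: (-3)(6) + (-2)(5/2) = -23.
But t requires -21 ≠ -23, so the three lines have no common point.

No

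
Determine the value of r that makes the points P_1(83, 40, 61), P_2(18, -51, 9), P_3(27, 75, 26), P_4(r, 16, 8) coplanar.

8

Normal to plane P_1P_2P_3: n = (5005, 637, -7371); plane equation n·P = -8736.
Requiring n·P_4 = -8736: (5005)r + (-48776) = -8736.
So r = 8.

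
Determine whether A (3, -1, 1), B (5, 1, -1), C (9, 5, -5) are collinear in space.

Yes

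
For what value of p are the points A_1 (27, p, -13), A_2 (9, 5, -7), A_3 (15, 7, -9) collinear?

11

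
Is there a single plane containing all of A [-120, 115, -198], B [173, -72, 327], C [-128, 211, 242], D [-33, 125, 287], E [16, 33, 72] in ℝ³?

No

The plane through A, B, C has normal n = AB × AC = (-132680, -133120, 26632) and equation n·P = -4660336.
Checking the remaining points: n·D = -4618176, n·E = -4598336.
Since n·D = -4618176 ≠ -4660336, D is off the plane and the points are not all coplanar.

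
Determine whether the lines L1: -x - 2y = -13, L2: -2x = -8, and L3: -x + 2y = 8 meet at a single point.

No

The three lines meet at one point iff the augmented coefficient matrix [aᵢ bᵢ cᵢ] has rank < 3, i.e. its determinant vanishes.
Here the determinant is -12.
Nonzero, so no common point exists.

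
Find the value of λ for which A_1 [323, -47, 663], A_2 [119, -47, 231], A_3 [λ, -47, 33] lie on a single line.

Direction A_1A_2 = (-204, 0, -432). From the z-coordinate of A_3, the parameter along the line is τ = (33 − 663)/(-432) = 35/24.
Then λ = 323 + 35/24·(-204) = 51/2.

51/2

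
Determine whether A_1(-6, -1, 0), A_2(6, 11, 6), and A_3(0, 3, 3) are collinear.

No

A_1A_2 = (12, 12, 6), A_1A_3 = (6, 4, 3).
A_1A_2 × A_1A_3 = (12, 0, -24).
The cross product is nonzero, so the points do not lie on one line.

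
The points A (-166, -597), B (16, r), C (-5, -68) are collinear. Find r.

1

Collinearity: (B − A) must be parallel to (C − A) = (161, 529).
Cross-multiplying the components: (r − (-597))·(161) = (182)·(529).
Solving gives r = 1.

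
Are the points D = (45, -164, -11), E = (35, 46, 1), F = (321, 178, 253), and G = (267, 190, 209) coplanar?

Yes

The four points are coplanar iff the 3×3 determinant with rows DE, DF, DG is zero.
Rows: (-10, 210, 12), (276, 342, 264), (222, 354, 220).
Expanding along the first row: (-10)(-18216) − (210)(2112) + (12)(21780) = 0.
Zero determinant ⇒ coplanar.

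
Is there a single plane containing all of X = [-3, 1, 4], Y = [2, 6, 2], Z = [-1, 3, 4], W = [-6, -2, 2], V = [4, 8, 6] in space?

Yes

The plane through X, Y, Z has normal n = XY × XZ = (4, -4, 0) and equation n·P = -16.
Checking the remaining points: n·W = -16, n·V = -16.
All equal -16, so all 5 points lie in one plane.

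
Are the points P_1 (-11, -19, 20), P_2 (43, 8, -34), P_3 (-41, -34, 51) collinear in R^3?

No

P_1P_2 = (54, 27, -54), P_1P_3 = (-30, -15, 31).
P_1P_2 × P_1P_3 = (27, -54, 0).
The cross product is nonzero, so the points do not lie on one line.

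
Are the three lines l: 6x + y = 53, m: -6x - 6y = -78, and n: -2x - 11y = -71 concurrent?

Yes

Intersecting l and m: solving the 2×2 system gives (x, y) = (8, 5).
Substitute into n: (-2)(8) + (-11)(5) = -71.
This equals -71, so (8, 5) lies on all three lines and they are concurrent.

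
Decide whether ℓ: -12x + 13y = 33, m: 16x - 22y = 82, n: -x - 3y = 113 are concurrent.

Intersecting ℓ and m: solving the 2×2 system gives (x, y) = (-32, -27).
Substitute into n: (-1)(-32) + (-3)(-27) = 113.
This equals 113, so (-32, -27) lies on all three lines and they are concurrent.

Yes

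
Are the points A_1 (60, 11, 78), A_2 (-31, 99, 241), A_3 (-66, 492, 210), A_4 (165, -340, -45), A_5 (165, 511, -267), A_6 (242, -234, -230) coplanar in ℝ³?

The plane through A_1, A_2, A_3 has normal n = A_1A_2 × A_1A_3 = (-66787, -8526, -32683) and equation n·P = -6650280.
Checking the remaining points: n·A_4 = -6650280, n·A_5 = -6650280, n·A_6 = -6650280.
All equal -6650280, so all 6 points lie in one plane.

Yes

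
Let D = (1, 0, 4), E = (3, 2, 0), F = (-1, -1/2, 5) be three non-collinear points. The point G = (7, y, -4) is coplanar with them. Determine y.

4

A normal to the plane is n = DE × DF = (0, 6, 3).
G lies in the plane iff n · DG = 0.
This gives (6)y + (-24) = 0, so y = 4.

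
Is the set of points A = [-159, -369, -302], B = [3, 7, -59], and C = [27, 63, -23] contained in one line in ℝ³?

No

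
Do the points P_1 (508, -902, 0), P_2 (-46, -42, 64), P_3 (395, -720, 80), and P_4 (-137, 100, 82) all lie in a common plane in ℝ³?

With P_1 as base: P_1P_2 = (-554, 860, 64), P_1P_3 = (-113, 182, 80), P_1P_4 = (-645, 1002, 82).
P_1P_3 × P_1P_4 = (-65236, -42334, 4164).
P_1P_2 · (P_1P_3 × P_1P_4) = 0.
The scalar triple product vanishes, so the four points are coplanar.

Yes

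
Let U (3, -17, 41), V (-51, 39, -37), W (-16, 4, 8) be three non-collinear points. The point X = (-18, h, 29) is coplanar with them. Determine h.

Coplanarity requires UV · (UW × UX) = 0.
UV = (-54, 56, -78), UW = (-19, 21, -33); the triple product is linear in h with coefficient -300 and constant term 150.
Setting it to zero: h = 1/2.

1/2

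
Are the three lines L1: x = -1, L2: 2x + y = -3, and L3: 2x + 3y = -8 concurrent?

Intersecting L1 and L2: solving the 2×2 system gives (x, y) = (-1, -1).
Substitute into L3: (2)(-1) + (3)(-1) = -5.
But L3 requires -8 ≠ -5, so the three lines have no common point.

No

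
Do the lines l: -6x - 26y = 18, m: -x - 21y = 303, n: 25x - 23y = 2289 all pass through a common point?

Yes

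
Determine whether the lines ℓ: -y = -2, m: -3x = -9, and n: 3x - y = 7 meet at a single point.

Yes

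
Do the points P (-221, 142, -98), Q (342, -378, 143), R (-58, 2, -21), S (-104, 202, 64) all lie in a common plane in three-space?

With P as base: PQ = (563, -520, 241), PR = (163, -140, 77), PS = (117, 60, 162).
PR × PS = (-27300, -17397, 26160).
PQ · (PR × PS) = -18900.
Since -18900 ≠ 0, the four points are not coplanar.

No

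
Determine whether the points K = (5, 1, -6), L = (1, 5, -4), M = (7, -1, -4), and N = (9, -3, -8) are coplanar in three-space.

Yes

A normal to the plane through K, L, M is n = KL × KM = (12, 12, 0).
The plane has equation n·P = 72. For N: n·N = 72.
Equal, so N lies in the plane and all four are coplanar.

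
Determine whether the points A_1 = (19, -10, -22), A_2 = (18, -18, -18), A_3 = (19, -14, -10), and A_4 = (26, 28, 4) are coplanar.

Yes

A normal to the plane through A_1, A_2, A_3 is n = A_1A_2 × A_1A_3 = (-80, 12, 4).
The plane has equation n·P = -1728. For A_4: n·A_4 = -1728.
Equal, so A_4 lies in the plane and all four are coplanar.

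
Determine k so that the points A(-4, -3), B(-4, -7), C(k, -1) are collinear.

-4

Collinearity: (C − A) must be parallel to (B − A) = (0, -4).
Cross-multiplying the components: (k − (-4))·(-4) = (2)·(0).
Solving gives k = -4.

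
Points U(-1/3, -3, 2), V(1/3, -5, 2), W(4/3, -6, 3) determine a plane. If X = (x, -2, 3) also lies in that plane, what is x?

0

A normal to the plane is n = UV × UW = (-2, -2/3, 4/3).
X lies in the plane iff n · UX = 0.
This gives (-2)x + (0) = 0, so x = 0.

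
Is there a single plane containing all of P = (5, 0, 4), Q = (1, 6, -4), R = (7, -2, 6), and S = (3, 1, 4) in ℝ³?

Yes

With P as base: PQ = (-4, 6, -8), PR = (2, -2, 2), PS = (-2, 1, 0).
PR × PS = (-2, -4, -2).
PQ · (PR × PS) = 0.
The scalar triple product vanishes, so the four points are coplanar.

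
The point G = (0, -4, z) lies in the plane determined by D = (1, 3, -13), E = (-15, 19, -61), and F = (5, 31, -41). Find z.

Coplanarity requires DE · (DF × DG) = 0.
DE = (-16, 16, -48), DF = (4, 28, -28); the triple product is linear in z with coefficient -512 and constant term -3072.
Setting it to zero: z = -6.

-6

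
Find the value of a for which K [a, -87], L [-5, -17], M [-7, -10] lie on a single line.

The three points are collinear iff det[KL; KM] = 0.
This determinant is linear in a: (-7)a + (105) = 0, so a = 15.

15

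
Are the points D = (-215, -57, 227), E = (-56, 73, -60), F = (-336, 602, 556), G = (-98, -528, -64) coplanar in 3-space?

No

With D as base: DE = (159, 130, -287), DF = (-121, 659, 329), DG = (117, -471, -291).
DF × DG = (-36810, 3282, -20112).
DE · (DF × DG) = 346014.
Since 346014 ≠ 0, the four points are not coplanar.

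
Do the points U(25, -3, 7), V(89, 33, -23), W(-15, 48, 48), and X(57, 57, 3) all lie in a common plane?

No

A normal to the plane through U, V, W is n = UV × UW = (3006, -1424, 4704).
The plane has equation n·P = 112350. For X: n·X = 104286.
104286 ≠ 112350, so X is off the plane.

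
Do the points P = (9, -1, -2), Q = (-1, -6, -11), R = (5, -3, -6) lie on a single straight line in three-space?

PQ = (-10, -5, -9), PR = (-4, -2, -4).
Comparing components 2 and 3: (-5)(-4) − (-9)(-2) = 2 ≠ 0, so PQ and PR are not parallel and the points are not collinear.

No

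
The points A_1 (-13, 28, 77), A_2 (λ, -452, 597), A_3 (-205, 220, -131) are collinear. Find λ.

467

Collinearity requires A_1A_2 × A_1A_3 = 0; each component is linear in λ.
The y-component gives (208)λ + (-97136) = 0, so λ = 467.
The remaining components then also vanish.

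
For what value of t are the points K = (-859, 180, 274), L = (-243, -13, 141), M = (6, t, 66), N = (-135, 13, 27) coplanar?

-77

Normal to plane KLN: n = (25460, 55860, 36860); plane equation n·P = -1715700.
Requiring n·M = -1715700: (55860)t + (2585520) = -1715700.
So t = -77.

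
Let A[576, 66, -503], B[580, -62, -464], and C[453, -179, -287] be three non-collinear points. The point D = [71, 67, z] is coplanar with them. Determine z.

43

The plane through A, B, C has equation −18093x − 5661y − 16724z = -2383022.
Substituting D: (-16724)z + (-1663890) = -2383022, so z = 43.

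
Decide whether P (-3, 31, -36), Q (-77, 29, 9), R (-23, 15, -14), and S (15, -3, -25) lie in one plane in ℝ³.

A normal to the plane through P, Q, R is n = PQ × PR = (676, 728, 1144).
The plane has equation n·X = -20644. For S: n·S = -20644.
Equal, so S lies in the plane and all four are coplanar.

Yes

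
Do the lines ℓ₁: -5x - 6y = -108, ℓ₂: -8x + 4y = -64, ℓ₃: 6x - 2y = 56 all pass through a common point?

Lines aᵢx + bᵢy = cᵢ with pairwise distinct directions are concurrent exactly when det[aᵢ bᵢ cᵢ] = 0.
Here the determinant is 0.
It vanishes, so the lines are concurrent at (12, 8).

Yes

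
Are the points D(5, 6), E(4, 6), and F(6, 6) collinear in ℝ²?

DE = (-1, 0), DF = (1, 0).
Twice the signed area of △DEF is (-1)(0) − (0)(1) = 0.
The triangle is degenerate (zero area), so the points are collinear.

Yes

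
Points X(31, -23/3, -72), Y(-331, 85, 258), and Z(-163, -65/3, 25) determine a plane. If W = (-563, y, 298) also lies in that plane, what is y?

The plane through X, Y, Z has equation (40826/3)x − 28906y + (69136/3)z = -3047348/3.
Substituting W: (-28906)y + (-794170) = -3047348/3, so y = 23/3.

23/3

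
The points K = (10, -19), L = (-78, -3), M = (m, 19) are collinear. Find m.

Collinearity: (M − K) must be parallel to (L − K) = (-88, 16).
Cross-multiplying the components: (m − 10)·(16) = (38)·(-88).
Solving gives m = -199.

-199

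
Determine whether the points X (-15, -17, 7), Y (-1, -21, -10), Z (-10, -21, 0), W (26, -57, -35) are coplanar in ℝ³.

No

A normal to the plane through X, Y, Z is n = XY × XZ = (-40, 13, -36).
The plane has equation n·P = 127. For W: n·W = -521.
-521 ≠ 127, so W is off the plane.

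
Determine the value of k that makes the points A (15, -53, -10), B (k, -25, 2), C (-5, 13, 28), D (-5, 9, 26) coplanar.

Coplanarity ⇔ det[AB; AC; AD] = 0.
Expanding, this is linear in k: (20)k + (-460) = 0.
So k = 23.

23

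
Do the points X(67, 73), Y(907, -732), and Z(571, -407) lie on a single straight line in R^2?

No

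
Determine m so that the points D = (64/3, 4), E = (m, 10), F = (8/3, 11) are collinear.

16/3

Collinearity: (E − D) must be parallel to (F − D) = (-56/3, 7).
Cross-multiplying the components: (m − 64/3)·(7) = (6)·(-56/3).
Solving gives m = 16/3.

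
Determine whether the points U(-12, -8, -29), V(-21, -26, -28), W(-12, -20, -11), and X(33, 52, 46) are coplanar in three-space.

A normal to the plane through U, V, W is n = UV × UW = (-312, 162, 108).
The plane has equation n·P = -684. For X: n·X = 3096.
3096 ≠ -684, so X is off the plane.

No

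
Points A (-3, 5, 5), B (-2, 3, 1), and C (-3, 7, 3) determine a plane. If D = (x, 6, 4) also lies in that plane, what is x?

A normal to the plane is n = AB × AC = (12, 2, 2).
D lies in the plane iff n · AD = 0.
This gives (12)x + (36) = 0, so x = -3.

-3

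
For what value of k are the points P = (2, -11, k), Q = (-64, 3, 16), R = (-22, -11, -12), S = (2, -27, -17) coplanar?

-39

Coplanarity ⇔ det[PQ; PR; PS] = 0.
Expanding, this is linear in k: (336)k + (13104) = 0.
So k = -39.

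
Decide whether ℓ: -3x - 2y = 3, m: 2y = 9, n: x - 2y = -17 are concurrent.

No

Lines aᵢx + bᵢy = cᵢ with pairwise distinct directions are concurrent exactly when det[aᵢ bᵢ cᵢ] = 0.
Here the determinant is 24.
Nonzero, so no common point exists.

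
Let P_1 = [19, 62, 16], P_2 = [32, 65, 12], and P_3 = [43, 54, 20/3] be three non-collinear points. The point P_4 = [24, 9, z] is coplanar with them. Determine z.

20/3

Coplanarity requires P_1P_2 · (P_1P_3 × P_1P_4) = 0.
P_1P_2 = (13, 3, -4), P_1P_3 = (24, -8, -28/3); the triple product is linear in z with coefficient -176 and constant term 3520/3.
Setting it to zero: z = 20/3.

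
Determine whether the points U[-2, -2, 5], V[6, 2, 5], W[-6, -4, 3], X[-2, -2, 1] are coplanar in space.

With U as base: UV = (8, 4, 0), UW = (-4, -2, -2), UX = (0, 0, -4).
UW × UX = (8, -16, 0).
UV · (UW × UX) = 0.
The scalar triple product vanishes, so the four points are coplanar.

Yes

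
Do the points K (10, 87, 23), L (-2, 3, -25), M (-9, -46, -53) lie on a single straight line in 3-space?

KL = (-12, -84, -48), KM = (-19, -133, -76).
Each component of KM is 19/12 times the corresponding component of KL, so KM = 19/12·KL and the points are collinear.

Yes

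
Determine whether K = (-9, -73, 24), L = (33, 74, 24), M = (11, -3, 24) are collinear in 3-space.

Yes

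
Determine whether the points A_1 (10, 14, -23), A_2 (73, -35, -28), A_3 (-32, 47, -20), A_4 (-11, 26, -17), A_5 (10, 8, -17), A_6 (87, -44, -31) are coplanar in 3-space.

Yes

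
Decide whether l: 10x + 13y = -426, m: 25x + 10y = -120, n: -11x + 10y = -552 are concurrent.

Yes

Intersecting l and m: solving the 2×2 system gives (x, y) = (12, -42).
Substitute into n: (-11)(12) + (10)(-42) = -552.
This equals -552, so (12, -42) lies on all three lines and they are concurrent.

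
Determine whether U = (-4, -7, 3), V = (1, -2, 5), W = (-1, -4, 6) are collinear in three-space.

UV = (5, 5, 2), UW = (3, 3, 3).
Comparing components 2 and 3: (5)(3) − (2)(3) = 9 ≠ 0, so UV and UW are not parallel and the points are not collinear.

No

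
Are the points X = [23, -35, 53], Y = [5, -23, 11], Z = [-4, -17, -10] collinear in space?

XY = (-18, 12, -42), XZ = (-27, 18, -63).
XY × XZ = (0, 0, 0).
The cross product vanishes, so the three points are collinear.

Yes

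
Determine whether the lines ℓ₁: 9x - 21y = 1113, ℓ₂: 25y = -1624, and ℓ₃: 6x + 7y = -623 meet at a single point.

No

Lines aᵢx + bᵢy = cᵢ with pairwise distinct directions are concurrent exactly when det[aᵢ bᵢ cᵢ] = 0.
Here the determinant is -189.
Nonzero, so no common point exists.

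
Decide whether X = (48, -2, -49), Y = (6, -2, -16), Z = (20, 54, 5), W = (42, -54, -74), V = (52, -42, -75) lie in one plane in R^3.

Yes

The plane through X, Y, Z has normal n = XY × XZ = (-1848, 1344, -2352) and equation n·P = 23856.
Checking the remaining points: n·W = 23856, n·V = 23856.
All equal 23856, so all 5 points lie in one plane.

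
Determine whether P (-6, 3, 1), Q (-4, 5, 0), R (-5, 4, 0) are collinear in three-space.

PQ = (2, 2, -1), PR = (1, 1, -1).
PQ × PR = (-1, 1, 0).
The cross product is nonzero, so the points do not lie on one line.

No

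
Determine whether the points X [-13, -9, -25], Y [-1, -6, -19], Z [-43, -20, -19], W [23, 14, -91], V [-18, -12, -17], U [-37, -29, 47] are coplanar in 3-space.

The plane through X, Y, Z has normal n = XY × XZ = (84, -252, -42) and equation n·P = 2226.
Checking the remaining points: n·W = 2226, n·V = 2226, n·U = 2226.
All equal 2226, so all 6 points lie in one plane.

Yes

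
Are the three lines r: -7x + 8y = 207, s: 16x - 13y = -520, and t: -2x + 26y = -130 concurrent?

No

Intersecting r and s: solving the 2×2 system gives (x, y) = (-1469/37, -328/37).
Substitute into t: (-2)(-1469/37) + (26)(-328/37) = -5590/37.
But t requires -130 ≠ -5590/37, so the three lines have no common point.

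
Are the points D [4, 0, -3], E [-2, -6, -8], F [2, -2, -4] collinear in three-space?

DE = (-6, -6, -5), DF = (-2, -2, -1).
DE × DF = (-4, 4, 0).
The cross product is nonzero, so the points do not lie on one line.

No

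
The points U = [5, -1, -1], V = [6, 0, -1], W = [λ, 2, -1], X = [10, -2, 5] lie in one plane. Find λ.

8

The points are coplanar iff UV · (UW × UX) = 0.
Expanding, this is linear in λ: (-6)λ + (48) = 0.
So λ = 8.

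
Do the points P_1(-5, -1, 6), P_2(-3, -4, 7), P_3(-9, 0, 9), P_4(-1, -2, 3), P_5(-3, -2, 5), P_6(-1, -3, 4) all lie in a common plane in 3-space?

The plane through P_1, P_2, P_3 has normal n = P_1P_2 × P_1P_3 = (-10, -10, -10) and equation n·P = 0.
Checking the remaining points: n·P_4 = 0, n·P_5 = 0, n·P_6 = 0.
All equal 0, so all 6 points lie in one plane.

Yes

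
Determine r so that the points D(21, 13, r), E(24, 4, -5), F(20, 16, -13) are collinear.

-11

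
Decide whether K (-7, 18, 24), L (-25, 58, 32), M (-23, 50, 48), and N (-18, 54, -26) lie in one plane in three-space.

With K as base: KL = (-18, 40, 8), KM = (-16, 32, 24), KN = (-11, 36, -50).
KM × KN = (-2464, -1064, -224).
KL · (KM × KN) = 0.
The scalar triple product vanishes, so the four points are coplanar.

Yes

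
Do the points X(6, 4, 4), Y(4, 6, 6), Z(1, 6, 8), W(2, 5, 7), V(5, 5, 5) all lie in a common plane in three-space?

The plane through X, Y, Z has normal n = XY × XZ = (4, -2, 6) and equation n·P = 40.
Checking the remaining points: n·W = 40, n·V = 40.
All equal 40, so all 5 points lie in one plane.

Yes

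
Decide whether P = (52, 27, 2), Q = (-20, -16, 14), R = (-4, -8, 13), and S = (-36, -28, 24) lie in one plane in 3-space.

No

With P as base: PQ = (-72, -43, 12), PR = (-56, -35, 11), PS = (-88, -55, 22).
PR × PS = (-165, 264, 0).
PQ · (PR × PS) = 528.
Since 528 ≠ 0, the four points are not coplanar.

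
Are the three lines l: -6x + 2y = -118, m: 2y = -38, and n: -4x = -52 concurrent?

Intersecting l and m: solving the 2×2 system gives (x, y) = (40/3, -19).
Substitute into n: (-4)(40/3) + (0)(-19) = -160/3.
But n requires -52 ≠ -160/3, so the three lines have no common point.

No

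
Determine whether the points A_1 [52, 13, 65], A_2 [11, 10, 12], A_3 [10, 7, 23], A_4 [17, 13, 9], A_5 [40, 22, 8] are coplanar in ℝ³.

The plane through A_1, A_2, A_3 has normal n = A_1A_2 × A_1A_3 = (-192, 504, 120) and equation n·P = 4368.
Checking the remaining points: n·A_4 = 4368, n·A_5 = 4368.
All equal 4368, so all 5 points lie in one plane.

Yes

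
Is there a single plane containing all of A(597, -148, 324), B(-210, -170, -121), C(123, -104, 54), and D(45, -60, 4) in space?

Yes

With A as base: AB = (-807, -22, -445), AC = (-474, 44, -270), AD = (-552, 88, -320).
AC × AD = (9680, -2640, -17424).
AB · (AC × AD) = 0.
The scalar triple product vanishes, so the four points are coplanar.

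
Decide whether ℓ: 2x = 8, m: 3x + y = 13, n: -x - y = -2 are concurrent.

The three lines meet at one point iff the augmented coefficient matrix [aᵢ bᵢ cᵢ] has rank < 3, i.e. its determinant vanishes.
Here the determinant is 6.
Nonzero, so no common point exists.

No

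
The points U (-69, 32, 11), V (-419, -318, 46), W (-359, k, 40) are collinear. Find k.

-258

Collinearity requires UV × UW = 0; each component is linear in k.
The x-component gives (-35)k + (-9030) = 0, so k = -258.
The remaining components then also vanish.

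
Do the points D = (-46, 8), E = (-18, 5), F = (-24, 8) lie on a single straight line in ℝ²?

No

DE = (28, -3), DF = (22, 0).
If collinear, DF would be a scalar multiple of DE. But (28)·(0) ≠ (-3)·(22) (difference 66), so they are not parallel; the points are not collinear.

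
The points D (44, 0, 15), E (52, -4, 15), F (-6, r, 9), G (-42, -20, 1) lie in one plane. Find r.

Normal to plane DEG: n = (56, 112, -504); plane equation n·P = -5096.
Requiring n·F = -5096: (112)r + (-4872) = -5096.
So r = -2.

-2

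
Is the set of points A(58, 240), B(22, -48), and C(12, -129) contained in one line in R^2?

No

AB = (-36, -288), AC = (-46, -369).
Twice the signed area of △ABC is (-36)(-369) − (-288)(-46) = 36.
The area is nonzero, so the three points are not collinear.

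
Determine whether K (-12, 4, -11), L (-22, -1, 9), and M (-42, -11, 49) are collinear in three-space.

Yes

KL = (-10, -5, 20), KM = (-30, -15, 60).
Each component of KM is 3 times the corresponding component of KL, so KM = 3·KL and the points are collinear.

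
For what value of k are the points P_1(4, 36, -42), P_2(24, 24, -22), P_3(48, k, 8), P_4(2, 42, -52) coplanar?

6

Normal to plane P_1P_2P_4: n = (0, 160, 96); plane equation n·P = 1728.
Requiring n·P_3 = 1728: (160)k + (768) = 1728.
So k = 6.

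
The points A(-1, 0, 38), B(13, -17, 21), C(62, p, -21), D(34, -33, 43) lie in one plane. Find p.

Normal to plane ABD: n = (-646, -665, 133); plane equation n·P = 5700.
Requiring n·C = 5700: (-665)p + (-42845) = 5700.
So p = -73.

-73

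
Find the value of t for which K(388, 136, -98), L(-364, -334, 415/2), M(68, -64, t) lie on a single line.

Direction KL = (-752, -470, 611/2). From the x-coordinate of M, the parameter along the line is τ = (68 − 388)/(-752) = 20/47.
Then t = (-98) + 20/47·(611/2) = 32.

32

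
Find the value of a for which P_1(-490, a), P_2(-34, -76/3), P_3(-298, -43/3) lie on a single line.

The three points are collinear iff det[P_1P_2; P_1P_3] = 0.
This determinant is linear in a: (-264)a + (-1672) = 0, so a = -19/3.

-19/3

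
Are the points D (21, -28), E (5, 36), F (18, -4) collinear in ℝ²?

No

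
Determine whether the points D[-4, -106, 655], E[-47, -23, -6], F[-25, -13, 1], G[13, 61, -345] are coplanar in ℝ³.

Yes

A normal to the plane through D, E, F is n = DE × DF = (7191, -14241, -2256).
The plane has equation n·P = 3102. For G: n·G = 3102.
Equal, so G lies in the plane and all four are coplanar.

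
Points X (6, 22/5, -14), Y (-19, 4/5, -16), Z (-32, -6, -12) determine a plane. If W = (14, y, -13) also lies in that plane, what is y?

26/5

Coplanarity requires XY · (XZ × XW) = 0.
XY = (-25, -18/5, -2), XZ = (-38, -52/5, 2); the triple product is linear in y with coefficient 126 and constant term -3276/5.
Setting it to zero: y = 26/5.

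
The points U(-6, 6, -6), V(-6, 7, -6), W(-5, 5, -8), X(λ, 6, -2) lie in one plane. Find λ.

Normal to plane UVW: n = (-2, 0, -1); plane equation n·P = 18.
Requiring n·X = 18: (-2)λ + (2) = 18.
So λ = -8.

-8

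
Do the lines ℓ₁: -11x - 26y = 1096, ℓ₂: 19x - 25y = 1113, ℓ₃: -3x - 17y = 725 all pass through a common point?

Intersecting ℓ₁ and ℓ₂: solving the 2×2 system gives (x, y) = (2, -43).
Substitute into ℓ₃: (-3)(2) + (-17)(-43) = 725.
This equals 725, so (2, -43) lies on all three lines and they are concurrent.

Yes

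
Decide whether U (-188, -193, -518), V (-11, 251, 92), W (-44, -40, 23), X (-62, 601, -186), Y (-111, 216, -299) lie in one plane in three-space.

The plane through U, V, W has normal n = UV × UW = (146874, -7917, -36855) and equation n·P = -6993441.
Checking the remaining points: n·X = -7009275, n·Y = -6993441.
Since n·X = -7009275 ≠ -6993441, X is off the plane and the points are not all coplanar.

No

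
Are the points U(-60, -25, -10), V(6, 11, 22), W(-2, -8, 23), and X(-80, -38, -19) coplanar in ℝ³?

Yes

With U as base: UV = (66, 36, 32), UW = (58, 17, 33), UX = (-20, -13, -9).
UW × UX = (276, -138, -414).
UV · (UW × UX) = 0.
The scalar triple product vanishes, so the four points are coplanar.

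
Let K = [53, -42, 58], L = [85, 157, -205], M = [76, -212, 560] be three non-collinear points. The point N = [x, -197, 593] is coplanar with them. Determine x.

88

A normal to the plane is n = KL × KM = (55188, -22113, -10017).
N lies in the plane iff n · KN = 0.
This gives (55188)x + (-4856544) = 0, so x = 88.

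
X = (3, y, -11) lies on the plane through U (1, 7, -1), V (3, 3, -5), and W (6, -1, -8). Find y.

-1

A normal to the plane is n = UV × UW = (-4, -6, 4).
X lies in the plane iff n · UX = 0.
This gives (-6)y + (-6) = 0, so y = -1.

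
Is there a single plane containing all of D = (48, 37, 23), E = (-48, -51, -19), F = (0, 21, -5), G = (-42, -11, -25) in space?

Yes

With D as base: DE = (-96, -88, -42), DF = (-48, -16, -28), DG = (-90, -48, -48).
DF × DG = (-576, 216, 864).
DE · (DF × DG) = 0.
The scalar triple product vanishes, so the four points are coplanar.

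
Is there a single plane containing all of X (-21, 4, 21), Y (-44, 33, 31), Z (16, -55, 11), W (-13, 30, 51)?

No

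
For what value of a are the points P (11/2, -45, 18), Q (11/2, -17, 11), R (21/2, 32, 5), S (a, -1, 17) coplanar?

The points are coplanar iff PQ · (PR × PS) = 0.
Expanding, this is linear in a: (175)a + (-4725/2) = 0.
So a = 27/2.

27/2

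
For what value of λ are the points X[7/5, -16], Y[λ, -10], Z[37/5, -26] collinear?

-11/5

The three points are collinear iff det[XY; XZ] = 0.
This determinant is linear in λ: (-10)λ + (-22) = 0, so λ = -11/5.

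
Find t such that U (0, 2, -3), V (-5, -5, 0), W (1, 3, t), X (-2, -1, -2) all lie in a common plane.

The points are coplanar iff UV · (UW × UX) = 0.
Expanding, this is linear in t: (-1)t + (-4) = 0.
So t = -4.

-4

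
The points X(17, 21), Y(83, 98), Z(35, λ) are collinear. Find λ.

42

Collinearity: (Z − X) must be parallel to (Y − X) = (66, 77).
Cross-multiplying the components: (λ − 21)·(66) = (18)·(77).
Solving gives λ = 42.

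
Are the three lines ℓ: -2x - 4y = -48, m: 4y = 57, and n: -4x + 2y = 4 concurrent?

No

The three lines meet at one point iff the augmented coefficient matrix [aᵢ bᵢ cᵢ] has rank < 3, i.e. its determinant vanishes.
Here the determinant is 340.
Nonzero, so no common point exists.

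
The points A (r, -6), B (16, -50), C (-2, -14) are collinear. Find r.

Collinearity: (A − B) must be parallel to (C − B) = (-18, 36).
Cross-multiplying the components: (r − 16)·(36) = (44)·(-18).
Solving gives r = -6.

-6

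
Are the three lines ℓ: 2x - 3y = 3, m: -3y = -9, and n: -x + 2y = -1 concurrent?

The three lines meet at one point iff the augmented coefficient matrix [aᵢ bᵢ cᵢ] has rank < 3, i.e. its determinant vanishes.
Here the determinant is 6.
Nonzero, so no common point exists.

No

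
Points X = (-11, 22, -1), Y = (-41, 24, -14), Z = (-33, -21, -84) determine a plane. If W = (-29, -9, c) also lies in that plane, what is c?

A normal to the plane is n = XY × XZ = (-725, -2204, 1334).
W lies in the plane iff n · XW = 0.
This gives (1334)c + (82708) = 0, so c = -62.

-62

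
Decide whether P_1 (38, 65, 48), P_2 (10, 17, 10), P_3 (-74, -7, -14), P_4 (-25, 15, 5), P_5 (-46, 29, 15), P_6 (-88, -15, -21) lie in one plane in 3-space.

No

The plane through P_1, P_2, P_3 has normal n = P_1P_2 × P_1P_3 = (240, 2520, -3360) and equation n·P = 11640.
Checking the remaining points: n·P_4 = 15000, n·P_5 = 11640, n·P_6 = 11640.
Since n·P_4 = 15000 ≠ 11640, P_4 is off the plane and the points are not all coplanar.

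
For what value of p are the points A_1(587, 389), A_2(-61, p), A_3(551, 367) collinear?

-7

Collinearity: (A_2 − A_1) must be parallel to (A_3 − A_1) = (-36, -22).
Cross-multiplying the components: (p − 389)·(-36) = (-648)·(-22).
Solving gives p = -7.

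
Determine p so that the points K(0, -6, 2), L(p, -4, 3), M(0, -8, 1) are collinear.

0

Collinearity requires KL × KM = 0; each component is linear in p.
The y-component gives (1)p + (0) = 0, so p = 0.
The remaining components then also vanish.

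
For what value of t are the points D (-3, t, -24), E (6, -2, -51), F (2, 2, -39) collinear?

Direction EF = (-4, 4, 12). From the x-coordinate of D, the parameter along the line is τ = (-3 − 6)/(-4) = 9/4.
Then t = (-2) + 9/4·(4) = 7.

7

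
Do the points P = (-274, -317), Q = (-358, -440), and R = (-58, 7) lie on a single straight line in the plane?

No

PQ = (-84, -123), PR = (216, 324).
det[PQ; PR] = (-84)(324) − (-123)(216) = -648.
The determinant is nonzero, so they are not collinear.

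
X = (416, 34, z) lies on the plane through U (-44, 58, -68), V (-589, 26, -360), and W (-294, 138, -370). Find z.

269

The plane through U, V, W has equation 33024x − 91590y − 51600z = -3256476.
Substituting X: (-51600)z + (10623924) = -3256476, so z = 269.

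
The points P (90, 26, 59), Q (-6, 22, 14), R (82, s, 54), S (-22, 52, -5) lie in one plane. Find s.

Normal to plane PQS: n = (1426, -1104, -2944); plane equation n·X = -74060.
Requiring n·R = -74060: (-1104)s + (-42044) = -74060.
So s = 29.

29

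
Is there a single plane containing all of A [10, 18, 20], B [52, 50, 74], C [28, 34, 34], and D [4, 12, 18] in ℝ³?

A normal to the plane through A, B, C is n = AB × AC = (-416, 384, 96).
The plane has equation n·P = 4672. For D: n·D = 4672.
Equal, so D lies in the plane and all four are coplanar.

Yes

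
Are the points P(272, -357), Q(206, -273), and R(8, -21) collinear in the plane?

Yes

PQ = (-66, 84), PR = (-264, 336).
Twice the signed area of △PQR is (-66)(336) − (84)(-264) = 0.
The triangle is degenerate (zero area), so the points are collinear.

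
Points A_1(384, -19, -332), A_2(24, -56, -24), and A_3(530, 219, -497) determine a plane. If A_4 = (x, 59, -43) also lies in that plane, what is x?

22

Coplanarity requires A_1A_2 · (A_1A_3 × A_1A_4) = 0.
A_1A_2 = (-360, -37, 308), A_1A_3 = (146, 238, -165); the triple product is linear in x with coefficient -67199 and constant term 1478378.
Setting it to zero: x = 22.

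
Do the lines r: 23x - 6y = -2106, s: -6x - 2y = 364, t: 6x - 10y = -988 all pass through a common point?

The three lines meet at one point iff the augmented coefficient matrix [aᵢ bᵢ cᵢ] has rank < 3, i.e. its determinant vanishes.
Here the determinant is 0.
It vanishes, so the lines are concurrent at (-78, 52).

Yes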